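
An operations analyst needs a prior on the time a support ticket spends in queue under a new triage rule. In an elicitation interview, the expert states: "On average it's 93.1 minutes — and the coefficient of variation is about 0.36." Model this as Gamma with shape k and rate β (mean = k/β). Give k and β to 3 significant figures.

For Gamma(k, rate β): mean = k/β, variance = k/β², so CV = 1/√k.
CV = 0.36, hence k = 1/CV² = 7.72.
Then β = k/mean = 7.72/93.1 = 0.0829.

k ≈ 7.72, β ≈ 0.0829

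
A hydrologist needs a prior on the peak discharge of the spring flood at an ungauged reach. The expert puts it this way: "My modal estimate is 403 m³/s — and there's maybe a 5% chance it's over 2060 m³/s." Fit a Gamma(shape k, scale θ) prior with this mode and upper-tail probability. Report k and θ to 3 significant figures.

Gamma(k,θ) with k>1 has mode (k−1)θ, so θ = 403/(k−1).
Need P(X < 2060) = 0.95 with θ tied to k this way. Start at k = 2, θ = 403: P(X<2060) ≈ 0.963.
Too high — lower k to spread out. Iterating converges to k ≈ 1.89.
Then θ = 403/(1.89−1) ≈ 451.

k ≈ 1.89, θ ≈ 451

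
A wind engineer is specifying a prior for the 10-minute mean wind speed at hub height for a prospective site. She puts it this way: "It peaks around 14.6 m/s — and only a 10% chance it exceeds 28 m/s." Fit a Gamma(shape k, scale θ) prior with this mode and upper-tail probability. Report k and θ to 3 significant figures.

Gamma(k,θ) with k>1 has mode (k−1)θ, so θ = 14.6/(k−1).
Need P(X < 28) = 0.9 with θ tied to k this way. Start at k = 2, θ = 14.6: P(X<28) ≈ 0.571.
Too low — raise k to concentrate. Iterating converges to k ≈ 5.51.
Then θ = 14.6/(5.51−1) ≈ 3.24.

k ≈ 5.51, θ ≈ 3.24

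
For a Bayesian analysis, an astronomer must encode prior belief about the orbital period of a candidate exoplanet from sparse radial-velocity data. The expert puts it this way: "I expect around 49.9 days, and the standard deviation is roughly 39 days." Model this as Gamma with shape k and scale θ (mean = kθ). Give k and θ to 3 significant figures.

k ≈ 1.64, θ ≈ 30.5

For Gamma(k, scale θ): mean = kθ, variance = kθ², so CV = 1/√k.
CV = SD/mean = 39/49.9 = 0.7816, hence k = 1/CV² = 1.64.
Then θ = mean/k = 49.9/1.64 = 30.5.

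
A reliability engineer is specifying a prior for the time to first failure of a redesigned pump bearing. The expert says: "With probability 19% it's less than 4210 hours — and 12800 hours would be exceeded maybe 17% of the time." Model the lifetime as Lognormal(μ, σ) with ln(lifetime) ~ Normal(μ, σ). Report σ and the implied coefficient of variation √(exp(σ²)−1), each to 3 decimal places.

σ ≈ 0.607, CV ≈ 0.667

If T ~ Lognormal(μ,σ) then ln T ~ Normal(μ,σ), so the p-quantile of ln T is μ + z_p·σ.
ln(4210) = 8.345 and ln(12800) = 9.457; z_{0.19} = -0.8779, z_{0.83} = 0.9542.
σ = (9.457 − 8.345)/(0.9542 − (-0.8779)) = 0.607.
μ = 8.345 − (-0.8779)·0.607 = 8.878.
CV = √(exp(σ²)−1) = √(exp(0.3684)−1) = 0.667.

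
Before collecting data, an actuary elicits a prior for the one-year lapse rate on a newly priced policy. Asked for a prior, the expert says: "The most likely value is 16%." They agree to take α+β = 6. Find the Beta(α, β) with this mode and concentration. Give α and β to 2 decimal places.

For α,β > 1 the Beta mode is (α−1)/(α+β−2). With α+β = 6, the mode is (α−1)/4.
Set (α−1)/4 = 0.16 → α = 1 + 0.16·4 = 1.64.
β = 6 − α = 4.36.

α = 1.64, β = 4.36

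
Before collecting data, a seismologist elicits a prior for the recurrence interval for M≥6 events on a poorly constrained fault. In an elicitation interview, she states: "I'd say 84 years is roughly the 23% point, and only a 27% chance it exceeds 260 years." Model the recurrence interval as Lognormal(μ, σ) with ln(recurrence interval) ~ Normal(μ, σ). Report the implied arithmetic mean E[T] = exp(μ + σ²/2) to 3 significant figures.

E[T] ≈ 221 years

If T ~ Lognormal(μ,σ) then ln T ~ Normal(μ,σ), so the p-quantile of ln T is μ + z_p·σ.
ln(84) = 4.431 and ln(260) = 5.561; z_{0.23} = -0.7388, z_{0.73} = 0.6128.
σ = (5.561 − 4.431)/(0.6128 − (-0.7388)) = 0.836.
μ = 4.431 − (-0.7388)·0.836 = 5.048.
E[T] = exp(μ + σ²/2) = exp(5.048 + 0.3494) = 221 years.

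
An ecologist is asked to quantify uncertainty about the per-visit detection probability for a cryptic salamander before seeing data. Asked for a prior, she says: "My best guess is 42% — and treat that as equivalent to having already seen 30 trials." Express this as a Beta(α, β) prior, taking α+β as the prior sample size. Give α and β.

Under the effective-sample-size interpretation, Beta(α, β) has prior mean α/(α+β) and prior sample size α+β.
So α+β = 30 and α/(α+β) = 0.42, giving α = 0.42·30 = 12.6 and β = 30 − 12.6 = 17.4.

α = 12.6, β = 17.4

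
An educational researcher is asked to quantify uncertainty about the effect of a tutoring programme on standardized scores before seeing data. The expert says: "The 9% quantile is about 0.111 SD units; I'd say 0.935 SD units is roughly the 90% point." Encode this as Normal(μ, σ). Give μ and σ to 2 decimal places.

μ = 0.53, σ = 0.31

The p-quantile of Normal(μ,σ) is μ + z_p·σ, with z_{0.09} = -1.341 and z_{0.9} = 1.282.
Eliminate σ: μ = (z₂·x₁ − z₁·x₂)/(z₂ − z₁) = (1.282·0.111 − (-1.341)·0.935)/2.622 = 0.53.
Then σ = (x₂ − x₁)/(z₂ − z₁) = (0.935 − 0.111)/2.622 = 0.31.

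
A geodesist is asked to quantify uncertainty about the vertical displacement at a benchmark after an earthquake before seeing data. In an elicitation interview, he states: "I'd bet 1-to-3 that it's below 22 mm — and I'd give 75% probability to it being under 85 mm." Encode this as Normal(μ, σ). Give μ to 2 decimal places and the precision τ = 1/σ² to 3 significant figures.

For Normal(μ,σ), the p-quantile is μ + z_p·σ. Here z_{0.25} = -0.6745, z_{0.75} = 0.6745.
So 22 = μ − 0.6745σ and 85 = μ + 0.6745σ.
Subtracting: σ = (85 − 22)/(0.6745 − (-0.6745)) = 46.70.
Then μ = 22 − (-0.6745)·46.70 = 53.50.
Precision τ = 1/σ² = 1/46.7² = 0.000458.

μ = 53.50, τ = 0.000458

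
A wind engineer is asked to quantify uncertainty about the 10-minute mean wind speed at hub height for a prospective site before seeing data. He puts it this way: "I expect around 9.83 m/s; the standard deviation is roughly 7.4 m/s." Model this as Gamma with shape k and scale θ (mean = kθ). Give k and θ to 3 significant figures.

For Gamma(k, scale θ): mean = kθ, variance = kθ², so CV = 1/√k.
CV = SD/mean = 7.4/9.83 = 0.7528, hence k = 1/CV² = 1.76.
Then θ = mean/k = 9.83/1.76 = 5.57.

k ≈ 1.76, θ ≈ 5.57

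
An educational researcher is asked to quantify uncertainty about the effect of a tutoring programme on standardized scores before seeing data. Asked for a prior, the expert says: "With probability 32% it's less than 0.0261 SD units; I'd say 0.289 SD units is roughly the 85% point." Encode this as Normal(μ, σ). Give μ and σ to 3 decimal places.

The p-quantile of Normal(μ,σ) is μ + z_p·σ, with z_{0.32} = -0.4677 and z_{0.85} = 1.036.
Eliminate σ: μ = (z₂·x₁ − z₁·x₂)/(z₂ − z₁) = (1.036·0.0261 − (-0.4677)·0.289)/1.504 = 0.108.
Then σ = (x₂ − x₁)/(z₂ − z₁) = (0.289 − 0.0261)/1.504 = 0.175.

μ = 0.108, σ = 0.175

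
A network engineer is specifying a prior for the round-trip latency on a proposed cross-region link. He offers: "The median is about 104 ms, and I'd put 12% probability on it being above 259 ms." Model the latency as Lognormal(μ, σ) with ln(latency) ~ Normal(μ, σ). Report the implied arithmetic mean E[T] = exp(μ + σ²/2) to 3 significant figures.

E[T] ≈ 141 ms

If T ~ Lognormal(μ,σ) then ln T ~ Normal(μ,σ), so the p-quantile of ln T is μ + z_p·σ.
ln(104) = 4.644 and ln(259) = 5.557; z_{0.5} = 0, z_{0.88} = 1.175.
σ = (5.557 − 4.644)/(1.175 − (0)) = 0.777.
μ = 4.644 − (0)·0.777 = 4.644.
E[T] = exp(μ + σ²/2) = exp(4.644 + 0.3015) = 141 ms.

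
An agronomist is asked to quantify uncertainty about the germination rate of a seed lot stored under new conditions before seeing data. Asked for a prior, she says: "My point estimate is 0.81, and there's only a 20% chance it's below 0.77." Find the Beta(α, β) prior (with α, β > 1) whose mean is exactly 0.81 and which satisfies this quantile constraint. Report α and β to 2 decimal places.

α ≈ 52.14, β ≈ 12.23

With mean 0.81 fixed, write α = 0.81s, β = 0.19s where s = α+β.
Need P(θ < 0.77) = 0.2 under Beta(0.81s, 0.19s). Normal approximation: (q−m)/√(m(1−m)/s) ≈ z_{0.2} = -0.842, so s ≈ 0.81·0.19·(-0.842)²/(0.77−0.81)² = 68.1.
At s = 68.1: P(θ<0.77) ≈ 0.194. Adjusting to match 0.2 gives s ≈ 64.38.
So α = 0.81·64.38 ≈ 52.14, β = 0.19·64.38 ≈ 12.23.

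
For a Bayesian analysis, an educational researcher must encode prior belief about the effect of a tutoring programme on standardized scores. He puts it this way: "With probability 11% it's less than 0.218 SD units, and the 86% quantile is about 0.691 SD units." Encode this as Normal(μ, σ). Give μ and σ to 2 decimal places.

For Normal(μ,σ), the p-quantile is μ + z_p·σ. Here z_{0.11} = -1.227, z_{0.86} = 1.08.
So 0.218 = μ − 1.227σ and 0.691 = μ + 1.08σ.
Subtracting: σ = (0.691 − 0.218)/(1.08 − (-1.227)) = 0.21.
Then μ = 0.218 − (-1.227)·0.21 = 0.47.

μ = 0.47, σ = 0.21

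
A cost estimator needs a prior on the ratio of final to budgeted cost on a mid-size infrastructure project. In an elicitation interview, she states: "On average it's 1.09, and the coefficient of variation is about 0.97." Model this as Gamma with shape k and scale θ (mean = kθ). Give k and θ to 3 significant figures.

k ≈ 1.06, θ ≈ 1.03

For Gamma(k, scale θ): mean = kθ, variance = kθ², so CV = 1/√k.
CV = 0.97, hence k = 1/CV² = 1.06.
Then θ = mean/k = 1.09/1.06 = 1.03.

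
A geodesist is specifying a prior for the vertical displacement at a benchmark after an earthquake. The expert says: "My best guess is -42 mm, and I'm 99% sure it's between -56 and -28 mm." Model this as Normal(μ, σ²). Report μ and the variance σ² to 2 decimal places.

μ = -42.00, σ² = 29.54

A symmetric 99% interval runs μ ± z·σ with z = 2.576.
Half-width = 14, so σ = 14/2.576 = 5.435 and σ² = 29.54.
μ is the stated best guess, -42.00.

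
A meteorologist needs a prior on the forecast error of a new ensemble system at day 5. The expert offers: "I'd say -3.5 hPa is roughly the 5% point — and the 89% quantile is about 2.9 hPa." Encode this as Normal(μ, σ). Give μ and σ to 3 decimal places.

μ = 0.166, σ = 2.229

The p-quantile of Normal(μ,σ) is μ + z_p·σ, with z_{0.05} = -1.645 and z_{0.89} = 1.227.
Eliminate σ: μ = (z₂·x₁ − z₁·x₂)/(z₂ − z₁) = (1.227·-3.5 − (-1.645)·2.9)/2.871 = 0.166.
Then σ = (x₂ − x₁)/(z₂ − z₁) = (2.9 − -3.5)/2.871 = 2.229.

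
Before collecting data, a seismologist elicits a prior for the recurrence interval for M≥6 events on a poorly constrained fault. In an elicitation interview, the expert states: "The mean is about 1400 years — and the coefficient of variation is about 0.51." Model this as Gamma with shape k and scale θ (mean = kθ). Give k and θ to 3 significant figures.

For Gamma(k, scale θ): mean = kθ, variance = kθ², so CV = 1/√k.
CV = 0.51, hence k = 1/CV² = 3.84.
Then θ = mean/k = 1400/3.84 = 364.

k ≈ 3.84, θ ≈ 364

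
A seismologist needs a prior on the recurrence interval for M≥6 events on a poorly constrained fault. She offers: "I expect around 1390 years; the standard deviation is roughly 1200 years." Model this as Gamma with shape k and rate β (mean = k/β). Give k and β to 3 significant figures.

For Gamma(k, rate β): mean = k/β, variance = k/β², so CV = 1/√k.
CV = SD/mean = 1200/1390 = 0.8633, hence k = 1/CV² = 1.34.
Then β = k/mean = 1.34/1390 = 0.000965.

k ≈ 1.34, β ≈ 0.000965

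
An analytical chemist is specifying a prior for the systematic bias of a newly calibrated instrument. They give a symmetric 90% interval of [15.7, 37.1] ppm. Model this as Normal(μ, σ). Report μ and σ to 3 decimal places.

A symmetric 90% interval runs μ ± z·σ with z = 1.645.
Half-width = 10.7, so σ = 10.7/1.645 = 6.505.
μ is the interval midpoint, 26.400.

μ = 26.400, σ = 6.505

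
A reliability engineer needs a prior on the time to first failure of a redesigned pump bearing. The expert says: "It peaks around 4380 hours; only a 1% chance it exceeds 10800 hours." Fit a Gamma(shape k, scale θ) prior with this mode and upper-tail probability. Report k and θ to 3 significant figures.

Gamma(k,θ) with k>1 has mode (k−1)θ, so θ = 4380/(k−1).
Need P(X < 10800) = 0.99 with θ tied to k this way. Start at k = 2, θ = 4380: P(X<10800) ≈ 0.706.
Too low — raise k to concentrate. Iterating converges to k ≈ 6.78.
Then θ = 4380/(6.78−1) ≈ 758.

k ≈ 6.78, θ ≈ 758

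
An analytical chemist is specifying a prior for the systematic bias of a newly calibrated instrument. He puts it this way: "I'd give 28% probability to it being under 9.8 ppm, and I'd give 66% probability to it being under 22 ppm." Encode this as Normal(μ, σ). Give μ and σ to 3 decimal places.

μ = 16.944, σ = 12.258

For Normal(μ,σ), the p-quantile is μ + z_p·σ. Here z_{0.28} = -0.5828, z_{0.66} = 0.4125.
So 9.8 = μ − 0.5828σ and 22 = μ + 0.4125σ.
Subtracting: σ = (22 − 9.8)/(0.4125 − (-0.5828)) = 12.258.
Then μ = 9.8 − (-0.5828)·12.258 = 16.944.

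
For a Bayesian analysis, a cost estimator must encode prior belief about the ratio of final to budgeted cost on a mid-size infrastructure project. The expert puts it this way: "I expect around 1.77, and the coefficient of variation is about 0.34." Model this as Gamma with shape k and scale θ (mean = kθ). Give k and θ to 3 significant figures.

k ≈ 8.65, θ ≈ 0.205

For Gamma(k, scale θ): mean = kθ, variance = kθ², so CV = 1/√k.
CV = 0.34, hence k = 1/CV² = 8.65.
Then θ = mean/k = 1.77/8.65 = 0.205.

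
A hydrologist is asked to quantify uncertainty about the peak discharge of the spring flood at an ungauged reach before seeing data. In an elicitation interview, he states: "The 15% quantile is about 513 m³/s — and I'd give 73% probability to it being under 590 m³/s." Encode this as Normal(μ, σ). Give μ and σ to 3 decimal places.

For Normal(μ,σ), the p-quantile is μ + z_p·σ. Here z_{0.15} = -1.036, z_{0.73} = 0.6128.
So 513 = μ − 1.036σ and 590 = μ + 0.6128σ.
Subtracting: σ = (590 − 513)/(0.6128 − (-1.036)) = 46.688.
Then μ = 513 − (-1.036)·46.688 = 561.389.

μ = 561.389, σ = 46.688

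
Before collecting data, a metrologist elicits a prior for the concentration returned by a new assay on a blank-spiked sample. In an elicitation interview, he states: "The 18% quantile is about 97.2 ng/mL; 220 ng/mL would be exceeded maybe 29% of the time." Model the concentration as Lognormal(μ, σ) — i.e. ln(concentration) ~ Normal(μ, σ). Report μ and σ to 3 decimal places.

μ ≈ 5.086, σ ≈ 0.556

If T ~ Lognormal(μ,σ) then ln T ~ Normal(μ,σ), so the p-quantile of ln T is μ + z_p·σ.
ln(97.2) = 4.577 and ln(220) = 5.394; z_{0.18} = -0.9154, z_{0.71} = 0.5534.
σ = (5.394 − 4.577)/(0.5534 − (-0.9154)) = 0.556.
μ = 4.577 − (-0.9154)·0.556 = 5.086.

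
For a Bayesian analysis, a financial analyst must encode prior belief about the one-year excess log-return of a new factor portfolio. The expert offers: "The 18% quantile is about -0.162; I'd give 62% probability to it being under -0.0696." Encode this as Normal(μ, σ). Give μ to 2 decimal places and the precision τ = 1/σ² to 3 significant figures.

For Normal(μ,σ), the p-quantile is μ + z_p·σ. Here z_{0.18} = -0.9154, z_{0.62} = 0.3055.
So -0.162 = μ − 0.9154σ and -0.0696 = μ + 0.3055σ.
Subtracting: σ = (-0.0696 − -0.162)/(0.3055 − (-0.9154)) = 0.08.
Then μ = -0.162 − (-0.9154)·0.08 = -0.09.
Precision τ = 1/σ² = 1/0.07569² = 175.

μ = -0.09, τ = 175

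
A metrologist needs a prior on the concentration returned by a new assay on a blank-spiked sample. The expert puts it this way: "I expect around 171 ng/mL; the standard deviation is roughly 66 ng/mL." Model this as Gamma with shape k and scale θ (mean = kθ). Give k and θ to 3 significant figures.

For Gamma(k, scale θ): mean = kθ, variance = kθ², so CV = 1/√k.
CV = SD/mean = 66/171 = 0.386, hence k = 1/CV² = 6.71.
Then θ = mean/k = 171/6.71 = 25.5.

k ≈ 6.71, θ ≈ 25.5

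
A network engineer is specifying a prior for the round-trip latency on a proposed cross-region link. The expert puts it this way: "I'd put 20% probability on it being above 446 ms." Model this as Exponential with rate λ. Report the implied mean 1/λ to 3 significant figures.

P(T > 446.0) = e^(−λ·446.0) = 0.2, so λ = −ln(0.2)/446.0 = 0.00361.
Mean = 1/λ = 277 ms.

mean ≈ 277 ms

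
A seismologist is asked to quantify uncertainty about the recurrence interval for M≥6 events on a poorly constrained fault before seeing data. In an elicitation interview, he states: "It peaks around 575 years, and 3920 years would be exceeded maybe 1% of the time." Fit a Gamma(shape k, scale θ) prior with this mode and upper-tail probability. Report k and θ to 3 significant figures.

k ≈ 1.96, θ ≈ 597

Gamma(k,θ) with k>1 has mode (k−1)θ, so θ = 575/(k−1).
Need P(X < 3920) = 0.99 with θ tied to k this way. Start at k = 2, θ = 575: P(X<3920) ≈ 0.991.
Too high — lower k to spread out. Iterating converges to k ≈ 1.96.
Then θ = 575/(1.96−1) ≈ 597.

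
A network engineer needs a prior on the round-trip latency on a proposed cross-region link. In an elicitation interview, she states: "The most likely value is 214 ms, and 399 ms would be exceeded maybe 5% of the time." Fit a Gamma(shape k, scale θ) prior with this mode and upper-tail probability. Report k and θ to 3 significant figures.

k ≈ 8.17, θ ≈ 29.8

Gamma(k,θ) with k>1 has mode (k−1)θ, so θ = 214/(k−1).
Need P(X < 399) = 0.95 with θ tied to k this way. Start at k = 2, θ = 214: P(X<399) ≈ 0.556.
Too low — raise k to concentrate. Iterating converges to k ≈ 8.17.
Then θ = 214/(8.17−1) ≈ 29.8.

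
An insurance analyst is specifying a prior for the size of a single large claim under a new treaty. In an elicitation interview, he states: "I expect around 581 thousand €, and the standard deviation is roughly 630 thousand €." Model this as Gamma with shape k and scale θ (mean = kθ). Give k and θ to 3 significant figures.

k ≈ 0.85, θ ≈ 683

For Gamma(k, scale θ): mean = kθ, variance = kθ², so CV = 1/√k.
CV = SD/mean = 630/581 = 1.084, hence k = 1/CV² = 0.85.
Then θ = mean/k = 581/0.85 = 683.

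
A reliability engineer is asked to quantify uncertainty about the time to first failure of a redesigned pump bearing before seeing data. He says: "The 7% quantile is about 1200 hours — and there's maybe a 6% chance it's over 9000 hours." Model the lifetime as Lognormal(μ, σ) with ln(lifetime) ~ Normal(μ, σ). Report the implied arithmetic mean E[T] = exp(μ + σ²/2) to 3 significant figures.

If T ~ Lognormal(μ,σ) then ln T ~ Normal(μ,σ), so the p-quantile of ln T is μ + z_p·σ.
ln(1200) = 7.09 and ln(9000) = 9.105; z_{0.07} = -1.476, z_{0.94} = 1.555.
σ = (9.105 − 7.09)/(1.555 − (-1.476)) = 0.665.
μ = 7.09 − (-1.476)·0.665 = 8.071.
E[T] = exp(μ + σ²/2) = exp(8.071 + 0.2210) = 3990 hours.

E[T] ≈ 3990 hours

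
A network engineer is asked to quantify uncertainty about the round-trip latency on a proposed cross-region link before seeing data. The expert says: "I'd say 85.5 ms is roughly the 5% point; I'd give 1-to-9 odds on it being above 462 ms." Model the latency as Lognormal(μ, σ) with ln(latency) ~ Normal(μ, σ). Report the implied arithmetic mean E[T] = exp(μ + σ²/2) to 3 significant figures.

E[T] ≈ 261 ms

If T ~ Lognormal(μ,σ) then ln T ~ Normal(μ,σ), so the p-quantile of ln T is μ + z_p·σ.
ln(85.5) = 4.449 and ln(462) = 6.136; z_{0.05} = -1.645, z_{0.9} = 1.282.
σ = (6.136 − 4.449)/(1.282 − (-1.645)) = 0.576.
μ = 4.449 − (-1.645)·0.576 = 5.397.
E[T] = exp(μ + σ²/2) = exp(5.397 + 0.1662) = 261 ms.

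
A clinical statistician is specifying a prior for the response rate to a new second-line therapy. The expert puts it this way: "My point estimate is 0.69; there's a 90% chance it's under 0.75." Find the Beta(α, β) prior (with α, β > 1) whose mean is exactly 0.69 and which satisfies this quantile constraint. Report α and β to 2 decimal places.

α ≈ 65.04, β ≈ 29.22

With mean 0.69 fixed, write α = 0.69s, β = 0.31s where s = α+β.
Need P(θ < 0.75) = 0.9 under Beta(0.69s, 0.31s). Normal approximation: (q−m)/√(m(1−m)/s) ≈ z_{0.9} = 1.28, so s ≈ 0.69·0.31·(1.28)²/(0.75−0.69)² = 97.6.
At s = 97.6: P(θ<0.75) ≈ 0.904. Adjusting to match 0.9 gives s ≈ 94.27.
So α = 0.69·94.27 ≈ 65.04, β = 0.31·94.27 ≈ 29.22.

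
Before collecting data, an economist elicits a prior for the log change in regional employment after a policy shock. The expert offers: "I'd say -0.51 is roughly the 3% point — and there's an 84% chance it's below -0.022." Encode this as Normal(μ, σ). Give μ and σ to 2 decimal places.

μ = -0.19, σ = 0.17

The p-quantile of Normal(μ,σ) is μ + z_p·σ, with z_{0.03} = -1.881 and z_{0.84} = 0.9945.
Eliminate σ: μ = (z₂·x₁ − z₁·x₂)/(z₂ − z₁) = (0.9945·-0.51 − (-1.881)·-0.022)/2.875 = -0.19.
Then σ = (x₂ − x₁)/(z₂ − z₁) = (-0.022 − -0.51)/2.875 = 0.17.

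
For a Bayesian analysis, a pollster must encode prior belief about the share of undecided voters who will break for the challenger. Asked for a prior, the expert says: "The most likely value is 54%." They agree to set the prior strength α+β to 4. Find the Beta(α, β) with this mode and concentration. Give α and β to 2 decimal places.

α = 2.08, β = 1.92

For α,β > 1 the Beta mode is (α−1)/(α+β−2). With α+β = 4, the mode is (α−1)/2.
Set (α−1)/2 = 0.54 → α = 1 + 0.54·2 = 2.08.
β = 4 − α = 1.92.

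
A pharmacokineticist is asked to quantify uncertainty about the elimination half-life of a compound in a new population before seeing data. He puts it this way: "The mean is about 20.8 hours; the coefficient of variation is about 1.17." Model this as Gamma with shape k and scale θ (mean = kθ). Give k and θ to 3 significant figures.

k ≈ 0.731, θ ≈ 28.5

For Gamma(k, scale θ): mean = kθ, variance = kθ², so CV = 1/√k.
CV = 1.17, hence k = 1/CV² = 0.731.
Then θ = mean/k = 20.8/0.731 = 28.5.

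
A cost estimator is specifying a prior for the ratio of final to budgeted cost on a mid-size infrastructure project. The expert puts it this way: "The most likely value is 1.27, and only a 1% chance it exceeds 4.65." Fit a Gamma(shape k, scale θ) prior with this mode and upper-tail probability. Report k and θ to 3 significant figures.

k ≈ 3.54, θ ≈ 0.5

Gamma(k,θ) with k>1 has mode (k−1)θ, so θ = 1.27/(k−1).
Need P(X < 4.65) = 0.99 with θ tied to k this way. Start at k = 2, θ = 1.27: P(X<4.65) ≈ 0.880.
Too low — raise k to concentrate. Iterating converges to k ≈ 3.54.
Then θ = 1.27/(3.54−1) ≈ 0.5.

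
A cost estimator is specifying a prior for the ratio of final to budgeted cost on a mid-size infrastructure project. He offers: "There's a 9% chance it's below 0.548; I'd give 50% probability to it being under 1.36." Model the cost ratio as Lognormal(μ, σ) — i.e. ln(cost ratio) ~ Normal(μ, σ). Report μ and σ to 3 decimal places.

If T ~ Lognormal(μ,σ) then ln T ~ Normal(μ,σ), so the p-quantile of ln T is μ + z_p·σ.
ln(0.548) = -0.6015 and ln(1.36) = 0.3075; z_{0.09} = -1.341, z_{0.5} = 0.
σ = (0.3075 − -0.6015)/(0 − (-1.341)) = 0.678.
μ = -0.6015 − (-1.341)·0.678 = 0.307.

μ ≈ 0.307, σ ≈ 0.678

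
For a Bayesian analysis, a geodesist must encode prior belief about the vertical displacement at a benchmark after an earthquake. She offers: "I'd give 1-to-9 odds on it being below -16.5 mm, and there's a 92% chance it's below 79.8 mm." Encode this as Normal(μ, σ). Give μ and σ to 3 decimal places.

The p-quantile of Normal(μ,σ) is μ + z_p·σ, with z_{0.1} = -1.282 and z_{0.92} = 1.405.
Eliminate σ: μ = (z₂·x₁ − z₁·x₂)/(z₂ − z₁) = (1.405·-16.5 − (-1.282)·79.8)/2.687 = 29.436.
Then σ = (x₂ − x₁)/(z₂ − z₁) = (79.8 − -16.5)/2.687 = 35.844.

μ = 29.436, σ = 35.844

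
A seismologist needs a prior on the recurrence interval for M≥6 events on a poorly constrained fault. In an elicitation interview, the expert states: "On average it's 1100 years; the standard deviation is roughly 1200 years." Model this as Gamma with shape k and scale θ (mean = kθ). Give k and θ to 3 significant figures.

k ≈ 0.84, θ ≈ 1310

For Gamma(k, scale θ): mean = kθ, variance = kθ², so CV = 1/√k.
CV = SD/mean = 1200/1100 = 1.091, hence k = 1/CV² = 0.84.
Then θ = mean/k = 1100/0.84 = 1310.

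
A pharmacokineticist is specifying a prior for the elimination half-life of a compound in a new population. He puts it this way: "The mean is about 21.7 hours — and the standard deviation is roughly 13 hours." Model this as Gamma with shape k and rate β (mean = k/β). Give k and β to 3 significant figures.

k ≈ 2.79, β ≈ 0.128

For Gamma(k, rate β): mean = k/β, variance = k/β², so CV = 1/√k.
CV = SD/mean = 13/21.7 = 0.5991, hence k = 1/CV² = 2.79.
Then β = k/mean = 2.79/21.7 = 0.128.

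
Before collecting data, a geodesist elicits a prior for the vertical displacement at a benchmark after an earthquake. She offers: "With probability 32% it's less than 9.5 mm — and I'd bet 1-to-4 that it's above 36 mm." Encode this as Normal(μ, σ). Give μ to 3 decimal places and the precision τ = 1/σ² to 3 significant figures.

The p-quantile of Normal(μ,σ) is μ + z_p·σ, with z_{0.32} = -0.4677 and z_{0.8} = 0.8416.
Eliminate σ: μ = (z₂·x₁ − z₁·x₂)/(z₂ − z₁) = (0.8416·9.5 − (-0.4677)·36)/1.309 = 18.966.
Then σ = (x₂ − x₁)/(z₂ − z₁) = (36 − 9.5)/1.309 = 20.240.
Precision τ = 1/σ² = 1/20.24² = 0.00244.

μ = 18.966, τ = 0.00244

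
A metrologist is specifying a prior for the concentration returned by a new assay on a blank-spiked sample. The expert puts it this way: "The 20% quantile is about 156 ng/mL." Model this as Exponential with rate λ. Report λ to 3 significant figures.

λ ≈ 0.00143

P(T < 156.0) = 1 − e^(−λ·156.0) = 0.2, so λ = −ln(1−0.2)/156.0 = −ln(0.8)/156.0 = 0.00143.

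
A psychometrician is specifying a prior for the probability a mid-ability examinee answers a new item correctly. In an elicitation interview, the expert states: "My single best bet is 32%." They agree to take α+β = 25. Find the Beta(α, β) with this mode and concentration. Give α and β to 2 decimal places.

α = 8.36, β = 16.64

For α,β > 1 the Beta mode is (α−1)/(α+β−2). With α+β = 25, the mode is (α−1)/23.
Set (α−1)/23 = 0.32 → α = 1 + 0.32·23 = 8.36.
β = 25 − α = 16.64.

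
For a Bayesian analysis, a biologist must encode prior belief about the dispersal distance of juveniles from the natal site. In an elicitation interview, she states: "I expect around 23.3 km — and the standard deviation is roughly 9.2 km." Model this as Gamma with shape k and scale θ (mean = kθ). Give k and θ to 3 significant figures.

k ≈ 6.41, θ ≈ 3.63

For Gamma(k, scale θ): mean = kθ, variance = kθ², so CV = 1/√k.
CV = SD/mean = 9.2/23.3 = 0.3948, hence k = 1/CV² = 6.41.
Then θ = mean/k = 23.3/6.41 = 3.63.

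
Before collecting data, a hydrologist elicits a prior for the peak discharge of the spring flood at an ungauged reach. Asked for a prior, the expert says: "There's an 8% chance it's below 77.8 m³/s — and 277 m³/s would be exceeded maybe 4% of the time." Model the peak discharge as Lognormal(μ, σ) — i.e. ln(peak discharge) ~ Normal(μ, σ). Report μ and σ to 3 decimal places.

μ ≈ 4.920, σ ≈ 0.402

If T ~ Lognormal(μ,σ) then ln T ~ Normal(μ,σ), so the p-quantile of ln T is μ + z_p·σ.
ln(77.8) = 4.354 and ln(277) = 5.624; z_{0.08} = -1.405, z_{0.96} = 1.751.
σ = (5.624 − 4.354)/(1.751 − (-1.405)) = 0.402.
μ = 4.354 − (-1.405)·0.402 = 4.920.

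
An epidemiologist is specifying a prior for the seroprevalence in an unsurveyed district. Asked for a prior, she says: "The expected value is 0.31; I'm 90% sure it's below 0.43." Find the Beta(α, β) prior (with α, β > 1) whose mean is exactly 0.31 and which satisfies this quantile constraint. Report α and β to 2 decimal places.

With mean 0.31 fixed, write α = 0.31s, β = 0.69s where s = α+β.
Need P(θ < 0.43) = 0.9 under Beta(0.31s, 0.69s). Normal approximation: (q−m)/√(m(1−m)/s) ≈ z_{0.9} = 1.28, so s ≈ 0.31·0.69·(1.28)²/(0.43−0.31)² = 24.4.
At s = 24.4: P(θ<0.43) ≈ 0.896. Adjusting to match 0.9 gives s ≈ 25.29.
So α = 0.31·25.29 ≈ 7.84, β = 0.69·25.29 ≈ 17.45.

α ≈ 7.84, β ≈ 17.45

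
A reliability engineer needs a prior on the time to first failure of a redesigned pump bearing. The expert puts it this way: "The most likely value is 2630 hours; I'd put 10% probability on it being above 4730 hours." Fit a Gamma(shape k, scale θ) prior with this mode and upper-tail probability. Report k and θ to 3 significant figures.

Gamma(k,θ) with k>1 has mode (k−1)θ, so θ = 2630/(k−1).
Need P(X < 4730) = 0.9 with θ tied to k this way. Start at k = 2, θ = 2630: P(X<4730) ≈ 0.537.
Too low — raise k to concentrate. Iterating converges to k ≈ 6.53.
Then θ = 2630/(6.53−1) ≈ 476.

k ≈ 6.53, θ ≈ 476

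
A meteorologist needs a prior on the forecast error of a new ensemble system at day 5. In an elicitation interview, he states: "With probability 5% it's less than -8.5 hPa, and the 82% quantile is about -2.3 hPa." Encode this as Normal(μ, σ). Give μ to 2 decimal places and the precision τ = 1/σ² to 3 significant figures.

For Normal(μ,σ), the p-quantile is μ + z_p·σ. Here z_{0.05} = -1.645, z_{0.82} = 0.9154.
So -8.5 = μ − 1.645σ and -2.3 = μ + 0.9154σ.
Subtracting: σ = (-2.3 − -8.5)/(0.9154 − (-1.645)) = 2.42.
Then μ = -8.5 − (-1.645)·2.42 = -4.52.
Precision τ = 1/σ² = 1/2.422² = 0.171.

μ = -4.52, τ = 0.171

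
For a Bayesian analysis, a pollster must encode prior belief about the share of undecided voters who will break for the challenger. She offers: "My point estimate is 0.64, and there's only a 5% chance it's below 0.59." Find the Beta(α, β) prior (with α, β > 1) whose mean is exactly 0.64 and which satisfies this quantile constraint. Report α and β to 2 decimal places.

α ≈ 163.05, β ≈ 91.72

With mean 0.64 fixed, write α = 0.64s, β = 0.36s where s = α+β.
Need P(θ < 0.59) = 0.05 under Beta(0.64s, 0.36s). Normal approximation: (q−m)/√(m(1−m)/s) ≈ z_{0.05} = -1.64, so s ≈ 0.64·0.36·(-1.64)²/(0.59−0.64)² = 249.3.
At s = 249.3: P(θ<0.59) ≈ 0.052. Adjusting to match 0.05 gives s ≈ 254.77.
So α = 0.64·254.77 ≈ 163.05, β = 0.36·254.77 ≈ 91.72.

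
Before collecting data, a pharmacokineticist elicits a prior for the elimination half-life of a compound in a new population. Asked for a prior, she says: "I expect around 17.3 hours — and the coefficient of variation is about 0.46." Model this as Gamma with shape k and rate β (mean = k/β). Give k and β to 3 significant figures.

k ≈ 4.73, β ≈ 0.273

For Gamma(k, rate β): mean = k/β, variance = k/β², so CV = 1/√k.
CV = 0.46, hence k = 1/CV² = 4.73.
Then β = k/mean = 4.73/17.3 = 0.273.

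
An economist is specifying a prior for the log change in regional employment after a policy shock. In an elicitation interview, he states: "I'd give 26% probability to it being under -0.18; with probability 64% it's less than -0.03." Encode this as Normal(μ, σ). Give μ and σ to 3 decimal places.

μ = -0.084, σ = 0.150

For Normal(μ,σ), the p-quantile is μ + z_p·σ. Here z_{0.26} = -0.6433, z_{0.64} = 0.3585.
So -0.18 = μ − 0.6433σ and -0.03 = μ + 0.3585σ.
Subtracting: σ = (-0.03 − -0.18)/(0.3585 − (-0.6433)) = 0.150.
Then μ = -0.18 − (-0.6433)·0.150 = -0.084.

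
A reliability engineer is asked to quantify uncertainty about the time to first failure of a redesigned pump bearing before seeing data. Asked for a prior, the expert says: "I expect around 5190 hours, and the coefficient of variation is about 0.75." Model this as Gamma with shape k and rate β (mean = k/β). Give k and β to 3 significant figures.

For Gamma(k, rate β): mean = k/β, variance = k/β², so CV = 1/√k.
CV = 0.75, hence k = 1/CV² = 1.78.
Then β = k/mean = 1.78/5190 = 0.000343.

k ≈ 1.78, β ≈ 0.000343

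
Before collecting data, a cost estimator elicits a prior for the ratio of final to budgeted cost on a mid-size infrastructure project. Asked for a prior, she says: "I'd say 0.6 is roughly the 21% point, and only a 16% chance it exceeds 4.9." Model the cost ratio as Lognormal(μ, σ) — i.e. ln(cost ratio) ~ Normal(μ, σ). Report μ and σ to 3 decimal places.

If T ~ Lognormal(μ,σ) then ln T ~ Normal(μ,σ), so the p-quantile of ln T is μ + z_p·σ.
ln(0.6) = -0.5108 and ln(4.9) = 1.589; z_{0.21} = -0.8064, z_{0.84} = 0.9945.
σ = (1.589 − -0.5108)/(0.9945 − (-0.8064)) = 1.166.
μ = -0.5108 − (-0.8064)·1.166 = 0.430.

μ ≈ 0.430, σ ≈ 1.166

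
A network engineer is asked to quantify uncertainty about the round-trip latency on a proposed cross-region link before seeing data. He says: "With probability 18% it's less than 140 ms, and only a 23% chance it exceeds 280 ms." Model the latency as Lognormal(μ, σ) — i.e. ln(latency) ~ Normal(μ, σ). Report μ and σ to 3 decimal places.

If T ~ Lognormal(μ,σ) then ln T ~ Normal(μ,σ), so the p-quantile of ln T is μ + z_p·σ.
ln(140) = 4.942 and ln(280) = 5.635; z_{0.18} = -0.9154, z_{0.77} = 0.7388.
σ = (5.635 − 4.942)/(0.7388 − (-0.9154)) = 0.419.
μ = 4.942 − (-0.9154)·0.419 = 5.325.

μ ≈ 5.325, σ ≈ 0.419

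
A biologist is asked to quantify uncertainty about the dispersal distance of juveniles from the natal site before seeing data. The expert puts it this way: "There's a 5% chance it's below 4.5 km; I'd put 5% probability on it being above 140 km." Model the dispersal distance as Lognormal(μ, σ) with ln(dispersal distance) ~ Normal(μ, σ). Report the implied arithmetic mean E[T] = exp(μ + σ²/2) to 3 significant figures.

E[T] ≈ 43.3 km

If T ~ Lognormal(μ,σ) then ln T ~ Normal(μ,σ), so the p-quantile of ln T is μ + z_p·σ.
ln(4.5) = 1.504 and ln(140) = 4.942; z_{0.05} = -1.645, z_{0.95} = 1.645.
σ = (4.942 − 1.504)/(1.645 − (-1.645)) = 1.045.
μ = 1.504 − (-1.645)·1.045 = 3.223.
E[T] = exp(μ + σ²/2) = exp(3.223 + 0.5460) = 43.3 km.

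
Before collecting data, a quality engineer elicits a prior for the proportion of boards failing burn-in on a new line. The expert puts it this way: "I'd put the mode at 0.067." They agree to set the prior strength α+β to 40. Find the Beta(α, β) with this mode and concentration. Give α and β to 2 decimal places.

For α,β > 1 the Beta mode is (α−1)/(α+β−2). With α+β = 40, the mode is (α−1)/38.
Set (α−1)/38 = 0.067 → α = 1 + 0.067·38 = 3.55.
β = 40 − α = 36.45.

α = 3.55, β = 36.45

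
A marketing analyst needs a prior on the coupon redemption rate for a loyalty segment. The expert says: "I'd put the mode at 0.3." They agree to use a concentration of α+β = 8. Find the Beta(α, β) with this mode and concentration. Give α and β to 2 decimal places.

α = 2.80, β = 5.20

For α,β > 1 the Beta mode is (α−1)/(α+β−2). With α+β = 8, the mode is (α−1)/6.
Set (α−1)/6 = 0.3 → α = 1 + 0.3·6 = 2.80.
β = 8 − α = 5.20.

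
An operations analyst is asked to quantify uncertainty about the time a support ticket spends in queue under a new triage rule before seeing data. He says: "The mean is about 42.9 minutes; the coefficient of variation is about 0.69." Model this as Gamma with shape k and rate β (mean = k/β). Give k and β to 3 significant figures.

k ≈ 2.1, β ≈ 0.049

For Gamma(k, rate β): mean = k/β, variance = k/β², so CV = 1/√k.
CV = 0.69, hence k = 1/CV² = 2.1.
Then β = k/mean = 2.1/42.9 = 0.049.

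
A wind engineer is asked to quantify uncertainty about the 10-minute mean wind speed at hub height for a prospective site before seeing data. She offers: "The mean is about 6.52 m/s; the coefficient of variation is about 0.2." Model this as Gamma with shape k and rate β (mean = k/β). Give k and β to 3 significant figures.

For Gamma(k, rate β): mean = k/β, variance = k/β², so CV = 1/√k.
CV = 0.2, hence k = 1/CV² = 25.
Then β = k/mean = 25/6.52 = 3.83.

k ≈ 25, β ≈ 3.83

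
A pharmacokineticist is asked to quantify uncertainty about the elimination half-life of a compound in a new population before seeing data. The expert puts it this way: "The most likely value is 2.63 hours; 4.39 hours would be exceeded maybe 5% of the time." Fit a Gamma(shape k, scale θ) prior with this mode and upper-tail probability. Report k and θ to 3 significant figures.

k ≈ 11.6, θ ≈ 0.247

Gamma(k,θ) with k>1 has mode (k−1)θ, so θ = 2.63/(k−1).
Need P(X < 4.39) = 0.95 with θ tied to k this way. Start at k = 2, θ = 2.63: P(X<4.39) ≈ 0.497.
Too low — raise k to concentrate. Iterating converges to k ≈ 11.6.
Then θ = 2.63/(11.6−1) ≈ 0.247.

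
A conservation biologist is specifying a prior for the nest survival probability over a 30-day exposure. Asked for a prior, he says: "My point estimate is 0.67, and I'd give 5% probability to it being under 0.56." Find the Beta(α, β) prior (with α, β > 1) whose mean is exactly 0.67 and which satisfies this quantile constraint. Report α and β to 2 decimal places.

With mean 0.67 fixed, write α = 0.67s, β = 0.33s where s = α+β.
Need P(θ < 0.56) = 0.05 under Beta(0.67s, 0.33s). Normal approximation: (q−m)/√(m(1−m)/s) ≈ z_{0.05} = -1.64, so s ≈ 0.67·0.33·(-1.64)²/(0.56−0.67)² = 49.4.
At s = 49.4: P(θ<0.56) ≈ 0.054. Adjusting to match 0.05 gives s ≈ 52.00.
So α = 0.67·52.00 ≈ 34.84, β = 0.33·52.00 ≈ 17.16.

α ≈ 34.84, β ≈ 17.16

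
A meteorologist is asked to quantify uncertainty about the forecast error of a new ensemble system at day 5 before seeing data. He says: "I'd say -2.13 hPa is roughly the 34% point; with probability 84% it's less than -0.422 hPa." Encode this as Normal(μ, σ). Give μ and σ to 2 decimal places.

μ = -1.63, σ = 1.21

The p-quantile of Normal(μ,σ) is μ + z_p·σ, with z_{0.34} = -0.4125 and z_{0.84} = 0.9945.
Eliminate σ: μ = (z₂·x₁ − z₁·x₂)/(z₂ − z₁) = (0.9945·-2.13 − (-0.4125)·-0.422)/1.407 = -1.63.
Then σ = (x₂ − x₁)/(z₂ − z₁) = (-0.422 − -2.13)/1.407 = 1.21.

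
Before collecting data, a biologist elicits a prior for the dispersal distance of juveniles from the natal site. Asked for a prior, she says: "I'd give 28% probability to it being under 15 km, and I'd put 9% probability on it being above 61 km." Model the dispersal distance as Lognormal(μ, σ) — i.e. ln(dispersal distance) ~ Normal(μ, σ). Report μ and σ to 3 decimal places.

μ ≈ 3.133, σ ≈ 0.729

If T ~ Lognormal(μ,σ) then ln T ~ Normal(μ,σ), so the p-quantile of ln T is μ + z_p·σ.
ln(15) = 2.708 and ln(61) = 4.111; z_{0.28} = -0.5828, z_{0.91} = 1.341.
σ = (4.111 − 2.708)/(1.341 − (-0.5828)) = 0.729.
μ = 2.708 − (-0.5828)·0.729 = 3.133.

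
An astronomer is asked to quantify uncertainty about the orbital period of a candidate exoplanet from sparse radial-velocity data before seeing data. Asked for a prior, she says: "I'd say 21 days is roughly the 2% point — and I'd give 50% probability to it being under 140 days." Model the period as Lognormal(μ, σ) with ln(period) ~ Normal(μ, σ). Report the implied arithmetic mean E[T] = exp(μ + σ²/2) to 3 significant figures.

E[T] ≈ 214 days

If T ~ Lognormal(μ,σ) then ln T ~ Normal(μ,σ), so the p-quantile of ln T is μ + z_p·σ.
ln(21) = 3.045 and ln(140) = 4.942; z_{0.02} = -2.054, z_{0.5} = 0.
σ = (4.942 − 3.045)/(0 − (-2.054)) = 0.924.
μ = 3.045 − (-2.054)·0.924 = 4.942.
E[T] = exp(μ + σ²/2) = exp(4.942 + 0.4266) = 214 days.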